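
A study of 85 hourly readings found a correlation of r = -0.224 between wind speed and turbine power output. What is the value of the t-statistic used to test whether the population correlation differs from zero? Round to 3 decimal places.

-2.094

1 − r² = 1 − 0.050176 = 0.949824;  √(1−r²) = 0.974589
√(n−2) = √83 = 9.110434
t = r·√(n−2)/√(1−r²) = -0.224 · 9.110434 / 0.974589 = -2.094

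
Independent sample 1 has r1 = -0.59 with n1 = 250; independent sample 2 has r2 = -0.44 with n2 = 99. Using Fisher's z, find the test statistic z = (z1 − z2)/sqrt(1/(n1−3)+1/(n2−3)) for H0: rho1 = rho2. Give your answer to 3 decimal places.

z1 = atanh(-0.59) = -0.677666,  z2 = atanh(-0.44) = -0.472231
SE = √(1/(n1−3) + 1/(n2−3)) = √(1/247 + 1/96) = √(0.0040486 + 0.0104167) = √0.0144653 = 0.120272
z = (z1 − z2)/SE = (-0.677666 − (-0.472231)) / 0.120272 = -0.205435 / 0.120272 = -1.708

-1.708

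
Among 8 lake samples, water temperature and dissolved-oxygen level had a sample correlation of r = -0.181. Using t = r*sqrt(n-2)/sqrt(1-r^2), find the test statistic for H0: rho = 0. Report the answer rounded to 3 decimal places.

t = r·√(n−2) / √(1−r²) with r = -0.181, n = 8
  = -0.181·√6 / √(1 − 0.032761)
  = -0.181·2.449490 / 0.983483
  = -0.443358 / 0.983483 = -0.451

-0.451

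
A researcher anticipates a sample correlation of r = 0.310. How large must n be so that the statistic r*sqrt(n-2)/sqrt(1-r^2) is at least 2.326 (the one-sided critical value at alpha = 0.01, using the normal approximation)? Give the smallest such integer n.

53

r√(n−2)/√(1−r²) ≥ 2.326  ⇔  n−2 ≥ (2.326)²·(1−r²)/r²
(1−r²)/r² = (1−0.096100)/0.096100 = 9.4058
n ≥ 2 + 5.410276·9.4058 = 2 + 50.8880 = 52.8880
⌈52.8880⌉ = 53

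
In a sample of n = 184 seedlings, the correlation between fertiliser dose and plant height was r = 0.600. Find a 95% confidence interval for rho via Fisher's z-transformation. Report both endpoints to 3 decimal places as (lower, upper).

(0.499, 0.685)

z_r = atanh(0.600) = 0.693147;  SE = 1/√(n−3) = 1/√181 = 0.074329
z-limits: 0.693147 ± 1.960·0.074329 = 0.693147 ± 0.145685 = [0.547462, 0.838832]
ρ-limits: (tanh 0.547462, tanh 0.838832) = (0.499, 0.685)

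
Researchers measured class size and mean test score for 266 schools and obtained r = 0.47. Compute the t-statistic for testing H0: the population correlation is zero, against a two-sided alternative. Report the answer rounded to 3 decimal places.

t = r·√(n−2) / √(1−r²) with r = 0.47, n = 266
  = 0.47·√264 / √(1 − 0.2209)
  = 0.47·16.248077 / 0.882666
  = 7.636596 / 0.882666 = 8.652

8.652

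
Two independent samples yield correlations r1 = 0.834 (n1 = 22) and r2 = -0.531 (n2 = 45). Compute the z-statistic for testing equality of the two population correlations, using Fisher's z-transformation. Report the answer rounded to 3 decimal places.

6.484

z1 = atanh(0.834) = 1.201133,  z2 = atanh(-0.531) = -0.591537
SE = √(1/(n1−3) + 1/(n2−3)) = √(1/19 + 1/42) = √(0.0526316 + 0.0238095) = √0.0764411 = 0.276480
z = (z1 − z2)/SE = (1.201133 − (-0.591537)) / 0.276480 = 1.792670 / 0.276480 = 6.484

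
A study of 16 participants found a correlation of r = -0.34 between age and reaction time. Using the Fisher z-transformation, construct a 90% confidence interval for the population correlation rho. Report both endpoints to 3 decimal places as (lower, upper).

z_r = atanh(-0.34) = -0.354093;  SE = 1/√(n−3) = 1/√13 = 0.277350
z-limits: -0.354093 ± 1.645·0.277350 = -0.354093 ± 0.456241 = [-0.810334, 0.102148]
ρ-limits: (tanh -0.810334, tanh 0.102148) = (-0.670, 0.102)

(-0.670, 0.102)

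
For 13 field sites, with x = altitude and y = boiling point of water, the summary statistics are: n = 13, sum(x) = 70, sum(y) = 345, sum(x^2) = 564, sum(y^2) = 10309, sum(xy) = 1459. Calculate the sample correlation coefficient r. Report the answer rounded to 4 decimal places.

-0.8584

Numerator: nΣxy − (Σx)(Σy) = 13·1459 − (70)(345) = -5183
Denominator: √[(nΣx²−(Σx)²)(nΣy²−(Σy)²)]
  nΣx²−(Σx)² = 13·564 − 4900 = 2432;  nΣy²−(Σy)² = 13·10309 − 119025 = 14992
  √(2432·14992) = √36460544 = 6038.2567
r = -5183 / 6038.2567 = -0.8584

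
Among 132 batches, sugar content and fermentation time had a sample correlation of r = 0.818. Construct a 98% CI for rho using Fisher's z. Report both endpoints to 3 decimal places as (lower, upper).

Fisher z: z_r = atanh(r) = ½·ln((1+0.818)/(1−0.818)) = 1.150743
SE(z) = 1/√(n−3) = 1/√129 = 0.088045
98% ⇒ z* = 2.326; margin = 2.326·0.088045 = 0.204793
CI on z-scale: (0.945950, 1.355536)
Back-transform: tanh(0.945950) = 0.737944, tanh(1.355536) = 0.875354

(0.738, 0.875)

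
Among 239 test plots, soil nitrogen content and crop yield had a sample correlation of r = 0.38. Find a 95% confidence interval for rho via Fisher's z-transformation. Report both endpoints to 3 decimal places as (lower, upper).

(0.266, 0.484)

Fisher z: z_r = atanh(r) = ½·ln((1+0.38)/(1−0.38)) = 0.400060
SE(z) = 1/√(n−3) = 1/√236 = 0.065094
95% ⇒ z* = 1.960; margin = 1.960·0.065094 = 0.127584
CI on z-scale: (0.272476, 0.527644)
Back-transform: tanh(0.272476) = 0.265927, tanh(0.527644) = 0.483578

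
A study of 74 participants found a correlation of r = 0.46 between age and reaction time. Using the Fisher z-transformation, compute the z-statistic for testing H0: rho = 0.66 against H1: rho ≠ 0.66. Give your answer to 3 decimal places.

-2.490

Fisher z: atanh(0.46) = 0.497311, atanh(0.66) = 0.792814
z = (z_r − z_0)·√(n−3) = (0.497311 − 0.792814)·√71 = -0.295503 · 8.426150 = -2.490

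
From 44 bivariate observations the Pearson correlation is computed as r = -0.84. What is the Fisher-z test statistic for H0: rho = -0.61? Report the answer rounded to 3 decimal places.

-3.280

Fisher z: atanh(-0.84) = -1.221174, atanh(-0.61) = -0.708921
z = (z_r − z_0)·√(n−3) = (-1.221174 − (-0.708921))·√41 = -0.512253 · 6.403124 = -3.280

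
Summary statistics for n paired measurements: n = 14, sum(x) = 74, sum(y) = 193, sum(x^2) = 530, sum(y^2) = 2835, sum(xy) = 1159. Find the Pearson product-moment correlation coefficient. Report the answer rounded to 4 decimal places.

Numerator: nΣxy − (Σx)(Σy) = 14·1159 − (74)(193) = 1944
Denominator: √[(nΣx²−(Σx)²)(nΣy²−(Σy)²)]
  nΣx²−(Σx)² = 14·530 − 5476 = 1944;  nΣy²−(Σy)² = 14·2835 − 37249 = 2441
  √(1944·2441) = √4745304 = 2178.3719
r = 1944 / 2178.3719 = 0.8924

0.8924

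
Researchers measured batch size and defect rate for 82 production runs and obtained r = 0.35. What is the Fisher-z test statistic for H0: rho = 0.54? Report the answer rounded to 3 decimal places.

z_r = atanh(0.35) = 0.365444,  z_0 = atanh(0.54) = 0.604156
SE = 1/√(n−3) = 1/√79 = 0.112509
z = (z_r − z_0)/SE = (0.365444 − 0.604156) / 0.112509 = -0.238712 / 0.112509 = -2.122

-2.122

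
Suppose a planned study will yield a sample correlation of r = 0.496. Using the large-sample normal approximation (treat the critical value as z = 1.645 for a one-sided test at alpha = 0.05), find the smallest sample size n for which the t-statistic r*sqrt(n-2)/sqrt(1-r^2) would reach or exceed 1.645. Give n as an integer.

r√(n−2)/√(1−r²) ≥ 1.645  ⇔  n−2 ≥ (1.645)²·(1−r²)/r²
(1−r²)/r² = (1−0.246016)/0.246016 = 3.0648
n ≥ 2 + 2.706025·3.0648 = 2 + 8.2934 = 10.2934
⌈10.2934⌉ = 11

11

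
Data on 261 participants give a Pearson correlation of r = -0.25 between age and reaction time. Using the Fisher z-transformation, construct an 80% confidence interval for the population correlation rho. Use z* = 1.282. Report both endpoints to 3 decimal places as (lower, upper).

z_r = atanh(-0.25) = -0.255413;  SE = 1/√(n−3) = 1/√258 = 0.062257
z-limits: -0.255413 ± 1.282·0.062257 = -0.255413 ± 0.079813 = [-0.335226, -0.175600]
ρ-limits: (tanh -0.335226, tanh -0.175600) = (-0.323, -0.174)

(-0.323, -0.174)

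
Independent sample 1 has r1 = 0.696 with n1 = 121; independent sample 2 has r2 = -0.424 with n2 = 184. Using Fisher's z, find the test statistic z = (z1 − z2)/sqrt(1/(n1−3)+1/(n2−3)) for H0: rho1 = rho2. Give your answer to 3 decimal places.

11.089

z1 = atanh(0.696) = 0.859500,  z2 = atanh(-0.424) = -0.452559
SE = √(1/(n1−3) + 1/(n2−3)) = √(1/118 + 1/181) = √(0.0084746 + 0.0055249) = √0.0139995 = 0.118319
z = (z1 − z2)/SE = (0.859500 − (-0.452559)) / 0.118319 = 1.312059 / 0.118319 = 11.089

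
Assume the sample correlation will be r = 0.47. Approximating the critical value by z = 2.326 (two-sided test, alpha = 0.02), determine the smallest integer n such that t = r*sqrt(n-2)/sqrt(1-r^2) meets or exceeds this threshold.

r√(n−2)/√(1−r²) ≥ 2.326  ⇔  n−2 ≥ (2.326)²·(1−r²)/r²
(1−r²)/r² = (1−0.2209)/0.2209 = 3.5269
n ≥ 2 + 5.410276·3.5269 = 2 + 19.0815 = 21.0815
⌈21.0815⌉ = 22

22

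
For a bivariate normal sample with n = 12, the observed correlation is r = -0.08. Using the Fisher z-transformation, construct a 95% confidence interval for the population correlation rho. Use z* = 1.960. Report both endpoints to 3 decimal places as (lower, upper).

(-0.625, 0.518)

z_r = atanh(-0.08) = -0.080171;  SE = 1/√(n−3) = 1/√9 = 0.333333
z-limits: -0.080171 ± 1.960·0.333333 = -0.080171 ± 0.653333 = [-0.733504, 0.573162]
ρ-limits: (tanh -0.733504, tanh 0.573162) = (-0.625, 0.518)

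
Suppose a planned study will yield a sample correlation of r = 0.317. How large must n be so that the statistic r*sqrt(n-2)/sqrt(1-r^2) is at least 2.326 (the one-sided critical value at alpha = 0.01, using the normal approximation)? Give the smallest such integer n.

51

r√(n−2)/√(1−r²) ≥ 2.326  ⇔  n−2 ≥ (2.326)²·(1−r²)/r²
(1−r²)/r² = (1−0.100489)/0.100489 = 8.9513
n ≥ 2 + 5.410276·8.9513 = 2 + 48.4290 = 50.4290
⌈50.4290⌉ = 51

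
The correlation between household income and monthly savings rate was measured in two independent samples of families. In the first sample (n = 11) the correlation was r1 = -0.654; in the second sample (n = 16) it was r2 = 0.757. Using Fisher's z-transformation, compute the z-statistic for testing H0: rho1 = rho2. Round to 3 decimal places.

-3.942

z1 = atanh(-0.654) = -0.782257,  z2 = atanh(0.757) = 0.989151
SE = √(1/(n1−3) + 1/(n2−3)) = √(1/8 + 1/13) = √(0.1250000 + 0.0769231) = √0.2019231 = 0.449359
z = (z1 − z2)/SE = (-0.782257 − 0.989151) / 0.449359 = -1.771408 / 0.449359 = -3.942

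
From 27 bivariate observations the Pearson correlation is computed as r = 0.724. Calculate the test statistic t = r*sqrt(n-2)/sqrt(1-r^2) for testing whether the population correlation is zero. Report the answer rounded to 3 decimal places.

1 − r² = 1 − 0.524176 = 0.475824;  √(1−r²) = 0.689800
√(n−2) = √25 = 5.000000
t = r·√(n−2)/√(1−r²) = 0.724 · 5.000000 / 0.689800 = 5.248

5.248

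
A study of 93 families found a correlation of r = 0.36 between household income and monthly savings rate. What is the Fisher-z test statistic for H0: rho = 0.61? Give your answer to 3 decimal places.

-3.150

Fisher z: atanh(0.36) = 0.376886, atanh(0.61) = 0.708921
z = (z_r − z_0)·√(n−3) = (0.376886 − 0.708921)·√90 = -0.332035 · 9.486833 = -3.150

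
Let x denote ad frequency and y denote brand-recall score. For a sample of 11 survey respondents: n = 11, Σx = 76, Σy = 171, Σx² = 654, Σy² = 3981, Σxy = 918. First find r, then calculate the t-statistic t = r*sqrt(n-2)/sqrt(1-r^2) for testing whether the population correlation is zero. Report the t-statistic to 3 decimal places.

-2.486

S_xy = nΣxy − ΣxΣy = 11·918 − 76·171 = 10098 − 12996 = -2898
S_xx = nΣx² − (Σx)² = 11·654 − 76² = 7194 − 5776 = 1418
S_yy = nΣy² − (Σy)² = 11·3981 − 171² = 43791 − 29241 = 14550
r = S_xy / √(S_xx·S_yy) = -2898 / √(1418·14550) = -2898 / √20631900 = -2898 / 4542.2351 = -0.6380
t = r·√(n−2)/√(1−r²) = -0.6380·√9 / √(1−0.407044) = -1.914000 / 0.770036 = -2.486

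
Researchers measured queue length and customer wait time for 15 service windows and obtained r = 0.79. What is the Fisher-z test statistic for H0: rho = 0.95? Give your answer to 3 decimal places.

Fisher z: atanh(0.79) = 1.071432, atanh(0.95) = 1.831781
z = (z_r − z_0)·√(n−3) = (1.071432 − 1.831781)·√12 = -0.760349 · 3.464102 = -2.634

-2.634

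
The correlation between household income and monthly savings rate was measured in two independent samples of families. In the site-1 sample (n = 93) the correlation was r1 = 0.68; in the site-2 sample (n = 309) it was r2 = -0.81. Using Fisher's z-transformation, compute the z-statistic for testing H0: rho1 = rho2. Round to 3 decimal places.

16.313

Fisher z-transforms: z1 = atanh(0.68) = 0.829114, z2 = atanh(-0.81) = -1.127029; difference d = 1.956143
Var(d) = 1/90 + 1/306 = 0.0111111 + 0.0032680 = 0.0143791
z = d/√Var(d) = 1.956143 / √0.0143791 = 1.956143 / 0.119913 = 16.313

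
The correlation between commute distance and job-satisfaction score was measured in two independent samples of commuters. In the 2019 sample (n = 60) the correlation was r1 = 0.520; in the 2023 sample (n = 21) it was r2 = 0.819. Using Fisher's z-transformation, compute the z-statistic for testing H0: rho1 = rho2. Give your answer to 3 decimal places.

z1 = atanh(0.520) = 0.576340,  z2 = atanh(0.819) = 1.153773
SE = √(1/(n1−3) + 1/(n2−3)) = √(1/57 + 1/18) = √(0.0175439 + 0.0555556) = √0.0730995 = 0.270369
z = (z1 − z2)/SE = (0.576340 − 1.153773) / 0.270369 = -0.577433 / 0.270369 = -2.136

-2.136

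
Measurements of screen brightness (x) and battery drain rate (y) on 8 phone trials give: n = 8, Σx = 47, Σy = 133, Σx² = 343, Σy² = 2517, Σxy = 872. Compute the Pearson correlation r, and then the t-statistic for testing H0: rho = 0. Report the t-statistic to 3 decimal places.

Numerator: nΣxy − (Σx)(Σy) = 8·872 − (47)(133) = 725
Denominator: √[(nΣx²−(Σx)²)(nΣy²−(Σy)²)]
  nΣx²−(Σx)² = 8·343 − 2209 = 535;  nΣy²−(Σy)² = 8·2517 − 17689 = 2447
  √(535·2447) = √1309145 = 1144.1787
r = 725 / 1144.1787 = 0.6336
t = r·√(n−2)/√(1−r²) = 0.6336·√6 / √(1−0.401449) = 1.551997 / 0.773661 = 2.006

2.006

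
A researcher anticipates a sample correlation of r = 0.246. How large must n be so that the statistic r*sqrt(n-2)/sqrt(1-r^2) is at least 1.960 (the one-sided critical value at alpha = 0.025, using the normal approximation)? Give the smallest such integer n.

62

Need r·√(n−2)/√(1−r²) ≥ 1.960
√(n−2) ≥ 1.960·√(1−0.060516) / 0.246 = 1.960·0.969270 / 0.246 = 7.7226
n−2 ≥ 59.6386  ⇒  n ≥ 61.6386
Smallest integer n = 62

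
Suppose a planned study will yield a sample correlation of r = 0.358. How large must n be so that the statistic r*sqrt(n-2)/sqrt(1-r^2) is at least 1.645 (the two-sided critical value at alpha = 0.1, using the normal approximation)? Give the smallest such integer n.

21

r√(n−2)/√(1−r²) ≥ 1.645  ⇔  n−2 ≥ (1.645)²·(1−r²)/r²
(1−r²)/r² = (1−0.128164)/0.128164 = 6.8025
n ≥ 2 + 2.706025·6.8025 = 2 + 18.4077 = 20.4077
⌈20.4077⌉ = 21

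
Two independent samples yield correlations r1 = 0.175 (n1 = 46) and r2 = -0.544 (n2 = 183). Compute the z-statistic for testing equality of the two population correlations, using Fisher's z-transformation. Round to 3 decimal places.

4.634

z1 = atanh(0.175) = 0.176820,  z2 = atanh(-0.544) = -0.609819
SE = √(1/(n1−3) + 1/(n2−3)) = √(1/43 + 1/180) = √(0.0232558 + 0.0055556) = √0.0288114 = 0.169739
z = (z1 − z2)/SE = (0.176820 − (-0.609819)) / 0.169739 = 0.786639 / 0.169739 = 4.634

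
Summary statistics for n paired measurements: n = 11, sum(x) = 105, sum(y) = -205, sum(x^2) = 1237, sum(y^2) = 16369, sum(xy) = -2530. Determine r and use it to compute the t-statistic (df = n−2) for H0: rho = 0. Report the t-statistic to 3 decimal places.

Numerator: nΣxy − (Σx)(Σy) = 11·(-2530) − (105)(-205) = -6305
Denominator: √[(nΣx²−(Σx)²)(nΣy²−(Σy)²)]
  nΣx²−(Σx)² = 11·1237 − 11025 = 2582;  nΣy²−(Σy)² = 11·16369 − 42025 = 138034
  √(2582·138034) = √356403788 = 18878.6596
r = -6305 / 18878.6596 = -0.3340
t = r·√(n−2)/√(1−r²) = -0.3340·√9 / √(1−0.111556) = -1.002000 / 0.942573 = -1.063

-1.063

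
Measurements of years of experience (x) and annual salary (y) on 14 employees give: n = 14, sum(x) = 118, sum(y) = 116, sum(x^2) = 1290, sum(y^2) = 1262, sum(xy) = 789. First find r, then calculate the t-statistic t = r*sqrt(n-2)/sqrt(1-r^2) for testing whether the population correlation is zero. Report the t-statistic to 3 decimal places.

-2.832

S_xy = nΣxy − ΣxΣy = 14·789 − 118·116 = 11046 − 13688 = -2642
S_xx = nΣx² − (Σx)² = 14·1290 − 118² = 18060 − 13924 = 4136
S_yy = nΣy² − (Σy)² = 14·1262 − 116² = 17668 − 13456 = 4212
r = S_xy / √(S_xx·S_yy) = -2642 / √(4136·4212) = -2642 / √17420832 = -2642 / 4173.8270 = -0.6330
t = r·√(n−2)/√(1−r²) = -0.6330·√12 / √(1−0.400689) = -2.192776 / 0.774152 = -2.832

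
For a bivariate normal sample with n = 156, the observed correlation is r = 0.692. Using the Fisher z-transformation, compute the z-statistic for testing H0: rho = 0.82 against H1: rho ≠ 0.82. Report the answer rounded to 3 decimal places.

-3.773

Fisher z: atanh(0.692) = 0.851783, atanh(0.82) = 1.156817
z = (z_r − z_0)·√(n−3) = (0.851783 − 1.156817)·√153 = -0.305034 · 12.369317 = -3.773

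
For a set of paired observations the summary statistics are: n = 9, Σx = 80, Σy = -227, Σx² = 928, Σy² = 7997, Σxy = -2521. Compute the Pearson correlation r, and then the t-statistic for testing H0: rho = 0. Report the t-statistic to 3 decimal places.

Numerator: nΣxy − (Σx)(Σy) = 9·(-2521) − (80)(-227) = -4529
Denominator: √[(nΣx²−(Σx)²)(nΣy²−(Σy)²)]
  nΣx²−(Σx)² = 9·928 − 6400 = 1952;  nΣy²−(Σy)² = 9·7997 − 51529 = 20444
  √(1952·20444) = √39906688 = 6317.1741
r = -4529 / 6317.1741 = -0.7169
t = r·√(n−2)/√(1−r²) = -0.7169·√7 / √(1−0.513946) = -1.896739 / 0.697176 = -2.721

-2.721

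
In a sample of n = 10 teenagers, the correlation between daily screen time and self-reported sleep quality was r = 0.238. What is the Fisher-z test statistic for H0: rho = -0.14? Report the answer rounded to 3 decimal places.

Fisher z: atanh(0.238) = 0.242653, atanh(-0.14) = -0.140926
z = (z_r − z_0)·√(n−3) = (0.242653 − (-0.140926))·√7 = 0.383579 · 2.645751 = 1.015

1.015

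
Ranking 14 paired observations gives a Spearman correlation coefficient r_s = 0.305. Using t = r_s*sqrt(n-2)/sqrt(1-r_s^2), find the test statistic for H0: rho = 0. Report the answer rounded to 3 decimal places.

1.109

1 − r_s² = 1 − 0.093025 = 0.906975;  √(1−r_s²) = 0.952352
√(n−2) = √12 = 3.464102
t = r_s·√(n−2)/√(1−r_s²) = 0.305 · 3.464102 / 0.952352 = 1.109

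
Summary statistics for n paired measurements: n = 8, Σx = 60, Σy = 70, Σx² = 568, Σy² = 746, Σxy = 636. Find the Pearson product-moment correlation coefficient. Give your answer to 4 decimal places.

0.8844

Numerator: nΣxy − (Σx)(Σy) = 8·636 − (60)(70) = 888
Denominator: √[(nΣx²−(Σx)²)(nΣy²−(Σy)²)]
  nΣx²−(Σx)² = 8·568 − 3600 = 944;  nΣy²−(Σy)² = 8·746 − 4900 = 1068
  √(944·1068) = √1008192 = 1004.0876
r = 888 / 1004.0876 = 0.8844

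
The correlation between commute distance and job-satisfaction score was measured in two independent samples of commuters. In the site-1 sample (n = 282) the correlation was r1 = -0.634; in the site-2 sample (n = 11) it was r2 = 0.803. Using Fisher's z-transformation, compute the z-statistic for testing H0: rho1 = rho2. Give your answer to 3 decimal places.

z1 = atanh(-0.634) = -0.748076,  z2 = atanh(0.803) = 1.107002
SE = √(1/(n1−3) + 1/(n2−3)) = √(1/279 + 1/8) = √(0.0035842 + 0.1250000) = √0.1285842 = 0.358586
z = (z1 − z2)/SE = (-0.748076 − 1.107002) / 0.358586 = -1.855078 / 0.358586 = -5.173

-5.173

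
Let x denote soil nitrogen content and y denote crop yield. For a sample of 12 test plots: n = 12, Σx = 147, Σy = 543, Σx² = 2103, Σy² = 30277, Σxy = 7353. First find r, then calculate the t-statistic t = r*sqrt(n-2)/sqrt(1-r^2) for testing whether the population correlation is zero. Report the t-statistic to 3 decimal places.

Numerator: nΣxy − (Σx)(Σy) = 12·7353 − (147)(543) = 8415
Denominator: √[(nΣx²−(Σx)²)(nΣy²−(Σy)²)]
  nΣx²−(Σx)² = 12·2103 − 21609 = 3627;  nΣy²−(Σy)² = 12·30277 − 294849 = 68475
  √(3627·68475) = √248358825 = 15759.4043
r = 8415 / 15759.4043 = 0.5340
t = r·√(n−2)/√(1−r²) = 0.5340·√10 / √(1−0.285156) = 1.688656 / 0.845484 = 1.997

1.997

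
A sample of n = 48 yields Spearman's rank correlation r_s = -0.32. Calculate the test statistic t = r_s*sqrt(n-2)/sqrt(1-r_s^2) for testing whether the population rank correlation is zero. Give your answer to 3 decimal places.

-2.291

1 − r_s² = 1 − 0.1024 = 0.8976;  √(1−r_s²) = 0.947418
√(n−2) = √46 = 6.782330
t = r_s·√(n−2)/√(1−r_s²) = -0.32 · 6.782330 / 0.947418 = -2.291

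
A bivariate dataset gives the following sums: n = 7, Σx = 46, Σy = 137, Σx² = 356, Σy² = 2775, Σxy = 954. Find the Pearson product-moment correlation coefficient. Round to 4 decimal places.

S_xy = nΣxy − ΣxΣy = 7·954 − 46·137 = 6678 − 6302 = 376
S_xx = nΣx² − (Σx)² = 7·356 − 46² = 2492 − 2116 = 376
S_yy = nΣy² − (Σy)² = 7·2775 − 137² = 19425 − 18769 = 656
r = S_xy / √(S_xx·S_yy) = 376 / √(376·656) = 376 / √246656 = 376 / 496.6447 = 0.7571

0.7571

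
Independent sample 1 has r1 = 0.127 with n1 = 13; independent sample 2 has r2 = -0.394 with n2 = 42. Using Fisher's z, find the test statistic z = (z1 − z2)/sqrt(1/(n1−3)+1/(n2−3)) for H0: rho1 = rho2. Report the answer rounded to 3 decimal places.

Fisher z-transforms: z1 = atanh(0.127) = 0.127689, z2 = atanh(-0.394) = -0.416526; difference d = 0.544215
Var(d) = 1/10 + 1/39 = 0.1000000 + 0.0256410 = 0.1256410
z = d/√Var(d) = 0.544215 / √0.1256410 = 0.544215 / 0.354459 = 1.535

1.535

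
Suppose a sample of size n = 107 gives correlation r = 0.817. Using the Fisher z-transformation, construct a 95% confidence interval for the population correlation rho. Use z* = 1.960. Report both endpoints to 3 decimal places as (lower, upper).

(0.742, 0.872)

z_r = atanh(0.817) = 1.147728;  SE = 1/√(n−3) = 1/√104 = 0.098058
z-limits: 1.147728 ± 1.960·0.098058 = 1.147728 ± 0.192194 = [0.955534, 1.339922]
ρ-limits: (tanh 0.955534, tanh 1.339922) = (0.742, 0.872)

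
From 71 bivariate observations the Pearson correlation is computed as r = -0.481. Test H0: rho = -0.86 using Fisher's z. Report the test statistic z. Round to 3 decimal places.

z_r = atanh(-0.481) = -0.524284,  z_0 = atanh(-0.86) = -1.293345
SE = 1/√(n−3) = 1/√68 = 0.121268
z = (z_r − z_0)/SE = (-0.524284 − (-1.293345)) / 0.121268 = 0.769061 / 0.121268 = 6.342

6.342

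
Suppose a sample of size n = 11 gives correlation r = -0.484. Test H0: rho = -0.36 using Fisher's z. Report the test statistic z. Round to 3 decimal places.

z_r = atanh(-0.484) = -0.528195,  z_0 = atanh(-0.36) = -0.376886
SE = 1/√(n−3) = 1/√8 = 0.353553
z = (z_r − z_0)/SE = (-0.528195 − (-0.376886)) / 0.353553 = -0.151309 / 0.353553 = -0.428

-0.428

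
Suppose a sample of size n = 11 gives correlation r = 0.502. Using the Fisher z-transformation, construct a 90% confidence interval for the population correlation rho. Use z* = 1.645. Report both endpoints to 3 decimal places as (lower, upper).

(-0.030, 0.812)

z_r = atanh(0.502) = 0.551976;  SE = 1/√(n−3) = 1/√8 = 0.353553
z-limits: 0.551976 ± 1.645·0.353553 = 0.551976 ± 0.581595 = [-0.029619, 1.133571]
ρ-limits: (tanh -0.029619, tanh 1.133571) = (-0.030, 0.812)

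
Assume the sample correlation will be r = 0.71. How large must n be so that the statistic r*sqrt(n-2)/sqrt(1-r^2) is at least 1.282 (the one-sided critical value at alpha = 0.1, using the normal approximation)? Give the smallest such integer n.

4

Need r·√(n−2)/√(1−r²) ≥ 1.282
√(n−2) ≥ 1.282·√(1−0.5041) / 0.71 = 1.282·0.704202 / 0.71 = 1.2715
n−2 ≥ 1.6167  ⇒  n ≥ 3.6167
Smallest integer n = 4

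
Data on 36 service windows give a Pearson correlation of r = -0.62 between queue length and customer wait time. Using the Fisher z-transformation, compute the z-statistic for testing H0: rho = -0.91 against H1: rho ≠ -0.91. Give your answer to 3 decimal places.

Fisher z: atanh(-0.62) = -0.725005, atanh(-0.91) = -1.527524
z = (z_r − z_0)·√(n−3) = (-0.725005 − (-1.527524))·√33 = 0.802519 · 5.744563 = 4.610

4.610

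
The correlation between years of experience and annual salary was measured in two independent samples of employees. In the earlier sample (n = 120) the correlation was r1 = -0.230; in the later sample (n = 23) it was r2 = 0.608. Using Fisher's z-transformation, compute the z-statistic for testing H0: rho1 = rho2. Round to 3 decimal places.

Fisher z-transforms: z1 = atanh(-0.230) = -0.234189, z2 = atanh(0.608) = 0.705742; difference d = -0.939931
Var(d) = 1/117 + 1/20 = 0.0085470 + 0.0500000 = 0.0585470
z = d/√Var(d) = -0.939931 / √0.0585470 = -0.939931 / 0.241965 = -3.885

-3.885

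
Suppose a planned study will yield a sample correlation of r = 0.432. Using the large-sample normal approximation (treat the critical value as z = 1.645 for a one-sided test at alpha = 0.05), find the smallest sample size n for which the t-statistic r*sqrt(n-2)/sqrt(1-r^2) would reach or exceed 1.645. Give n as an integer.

Need r·√(n−2)/√(1−r²) ≥ 1.645
√(n−2) ≥ 1.645·√(1−0.186624) / 0.432 = 1.645·0.901874 / 0.432 = 3.4342
n−2 ≥ 11.7937  ⇒  n ≥ 13.7937
Smallest integer n = 14

14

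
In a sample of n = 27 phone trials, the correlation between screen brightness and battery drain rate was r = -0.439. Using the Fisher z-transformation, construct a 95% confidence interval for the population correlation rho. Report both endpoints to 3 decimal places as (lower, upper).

(-0.702, -0.071)

z_r = atanh(-0.439) = -0.470991;  SE = 1/√(n−3) = 1/√24 = 0.204124
z-limits: -0.470991 ± 1.960·0.204124 = -0.470991 ± 0.400083 = [-0.871074, -0.070908]
ρ-limits: (tanh -0.871074, tanh -0.070908) = (-0.702, -0.071)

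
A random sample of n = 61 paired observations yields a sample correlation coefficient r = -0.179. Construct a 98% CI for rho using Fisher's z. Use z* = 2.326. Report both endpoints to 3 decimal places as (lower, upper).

(-0.451, 0.124)

z_r = atanh(-0.179) = -0.180949;  SE = 1/√(n−3) = 1/√58 = 0.131306
z-limits: -0.180949 ± 2.326·0.131306 = -0.180949 ± 0.305418 = [-0.486367, 0.124469]
ρ-limits: (tanh -0.486367, tanh 0.124469) = (-0.451, 0.124)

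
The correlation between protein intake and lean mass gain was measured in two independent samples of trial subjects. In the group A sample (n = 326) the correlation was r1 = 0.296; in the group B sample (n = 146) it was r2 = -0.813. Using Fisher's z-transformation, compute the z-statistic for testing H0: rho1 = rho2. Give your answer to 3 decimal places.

14.346

Fisher z-transforms: z1 = atanh(0.296) = 0.305130, z2 = atanh(-0.813) = -1.135815; difference d = 1.440945
Var(d) = 1/323 + 1/143 = 0.0030960 + 0.0069930 = 0.0100890
z = d/√Var(d) = 1.440945 / √0.0100890 = 1.440945 / 0.100444 = 14.346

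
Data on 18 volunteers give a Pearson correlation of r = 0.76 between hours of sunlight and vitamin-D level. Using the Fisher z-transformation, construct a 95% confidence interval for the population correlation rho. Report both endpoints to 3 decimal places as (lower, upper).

Fisher z: z_r = atanh(r) = ½·ln((1+0.76)/(1−0.76)) = 0.996215
SE(z) = 1/√(n−3) = 1/√15 = 0.258199
95% ⇒ z* = 1.960; margin = 1.960·0.258199 = 0.506070
CI on z-scale: (0.490145, 1.502285)
Back-transform: tanh(0.490145) = 0.454332, tanh(1.502285) = 0.905560

(0.454, 0.906)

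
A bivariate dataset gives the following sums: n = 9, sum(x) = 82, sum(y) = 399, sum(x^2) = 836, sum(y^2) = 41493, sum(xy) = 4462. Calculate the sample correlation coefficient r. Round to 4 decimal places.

0.5683

Numerator: nΣxy − (Σx)(Σy) = 9·4462 − (82)(399) = 7440
Denominator: √[(nΣx²−(Σx)²)(nΣy²−(Σy)²)]
  nΣx²−(Σx)² = 9·836 − 6724 = 800;  nΣy²−(Σy)² = 9·41493 − 159201 = 214236
  √(800·214236) = √171388800 = 13091.5545
r = 7440 / 13091.5545 = 0.5683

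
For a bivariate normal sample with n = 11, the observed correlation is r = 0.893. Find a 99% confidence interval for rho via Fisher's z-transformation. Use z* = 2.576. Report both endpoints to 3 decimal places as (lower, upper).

(0.482, 0.982)

z_r = atanh(0.893) = 1.436545;  SE = 1/√(n−3) = 1/√8 = 0.353553
z-limits: 1.436545 ± 2.576·0.353553 = 1.436545 ± 0.910753 = [0.525792, 2.347298]
ρ-limits: (tanh 0.525792, tanh 2.347298) = (0.482, 0.982)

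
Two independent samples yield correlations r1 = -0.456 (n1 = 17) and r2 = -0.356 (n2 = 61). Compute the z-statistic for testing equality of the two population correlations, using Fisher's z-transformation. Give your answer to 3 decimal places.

-0.403

Fisher z-transforms: z1 = atanh(-0.456) = -0.492249, z2 = atanh(-0.356) = -0.372298; difference d = -0.119951
Var(d) = 1/14 + 1/58 = 0.0714286 + 0.0172414 = 0.0886700
z = d/√Var(d) = -0.119951 / √0.0886700 = -0.119951 / 0.297775 = -0.403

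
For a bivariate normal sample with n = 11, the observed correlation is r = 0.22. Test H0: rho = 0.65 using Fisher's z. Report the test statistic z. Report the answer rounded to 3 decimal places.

-1.560

Fisher z: atanh(0.22) = 0.223656, atanh(0.65) = 0.775299
z = (z_r − z_0)·√(n−3) = (0.223656 − 0.775299)·√8 = -0.551643 · 2.828427 = -1.560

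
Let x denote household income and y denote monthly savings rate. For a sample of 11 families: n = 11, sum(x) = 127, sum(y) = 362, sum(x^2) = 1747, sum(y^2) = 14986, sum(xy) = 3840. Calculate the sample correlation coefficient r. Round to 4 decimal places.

Numerator: nΣxy − (Σx)(Σy) = 11·3840 − (127)(362) = -3734
Denominator: √[(nΣx²−(Σx)²)(nΣy²−(Σy)²)]
  nΣx²−(Σx)² = 11·1747 − 16129 = 3088;  nΣy²−(Σy)² = 11·14986 − 131044 = 33802
  √(3088·33802) = √104380576 = 10216.6813
r = -3734 / 10216.6813 = -0.3655

-0.3655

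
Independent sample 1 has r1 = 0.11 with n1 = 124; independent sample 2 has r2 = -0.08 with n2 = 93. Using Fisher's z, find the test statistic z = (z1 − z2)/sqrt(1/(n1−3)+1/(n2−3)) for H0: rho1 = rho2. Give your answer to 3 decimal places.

1.369

z1 = atanh(0.11) = 0.110447,  z2 = atanh(-0.08) = -0.080171
SE = √(1/(n1−3) + 1/(n2−3)) = √(1/121 + 1/90) = √(0.0082645 + 0.0111111) = √0.0193756 = 0.139196
z = (z1 − z2)/SE = (0.110447 − (-0.080171)) / 0.139196 = 0.190618 / 0.139196 = 1.369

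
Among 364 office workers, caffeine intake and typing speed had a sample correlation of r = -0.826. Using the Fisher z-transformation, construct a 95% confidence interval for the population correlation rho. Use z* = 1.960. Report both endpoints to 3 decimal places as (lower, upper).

(-0.856, -0.790)

z_r = atanh(-0.826) = -1.175414;  SE = 1/√(n−3) = 1/√361 = 0.052632
z-limits: -1.175414 ± 1.960·0.052632 = -1.175414 ± 0.103159 = [-1.278573, -1.072255]
ρ-limits: (tanh -1.278573, tanh -1.072255) = (-0.856, -0.790)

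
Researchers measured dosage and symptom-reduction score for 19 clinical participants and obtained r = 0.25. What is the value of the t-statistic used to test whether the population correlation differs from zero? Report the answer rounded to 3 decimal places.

1.065

t = r·√(n−2) / √(1−r²) with r = 0.25, n = 19
  = 0.25·√17 / √(1 − 0.0625)
  = 0.25·4.123106 / 0.968246
  = 1.030776 / 0.968246 = 1.065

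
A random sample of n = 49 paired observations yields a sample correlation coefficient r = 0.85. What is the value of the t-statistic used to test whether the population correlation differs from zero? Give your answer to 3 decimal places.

11.062

t = r·√(n−2) / √(1−r²) with r = 0.85, n = 49
  = 0.85·√47 / √(1 − 0.7225)
  = 0.85·6.855655 / 0.526783
  = 5.827307 / 0.526783 = 11.062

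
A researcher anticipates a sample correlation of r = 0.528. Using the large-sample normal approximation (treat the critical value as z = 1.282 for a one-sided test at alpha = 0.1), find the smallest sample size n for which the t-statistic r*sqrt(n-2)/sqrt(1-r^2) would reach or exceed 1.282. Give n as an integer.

7

Need r·√(n−2)/√(1−r²) ≥ 1.282
√(n−2) ≥ 1.282·√(1−0.278784) / 0.528 = 1.282·0.849244 / 0.528 = 2.0620
n−2 ≥ 4.2518  ⇒  n ≥ 6.2518
Smallest integer n = 7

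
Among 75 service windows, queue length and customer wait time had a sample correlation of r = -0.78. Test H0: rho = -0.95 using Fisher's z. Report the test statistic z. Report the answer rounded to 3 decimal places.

6.673

Fisher z: atanh(-0.78) = -1.045371, atanh(-0.95) = -1.831781
z = (z_r − z_0)·√(n−3) = (-1.045371 − (-1.831781))·√72 = 0.786410 · 8.485281 = 6.673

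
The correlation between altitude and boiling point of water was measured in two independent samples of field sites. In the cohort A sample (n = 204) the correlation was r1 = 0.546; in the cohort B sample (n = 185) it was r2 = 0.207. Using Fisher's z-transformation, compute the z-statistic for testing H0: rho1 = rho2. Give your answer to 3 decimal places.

z1 = atanh(0.546) = 0.612665,  z2 = atanh(0.207) = 0.210035
SE = √(1/(n1−3) + 1/(n2−3)) = √(1/201 + 1/182) = √(0.0049751 + 0.0054945) = √0.0104696 = 0.102321
z = (z1 − z2)/SE = (0.612665 − 0.210035) / 0.102321 = 0.402630 / 0.102321 = 3.935

3.935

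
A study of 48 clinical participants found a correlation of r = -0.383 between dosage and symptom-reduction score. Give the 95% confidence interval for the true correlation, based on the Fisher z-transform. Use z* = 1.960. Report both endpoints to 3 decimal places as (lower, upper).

(-0.602, -0.111)

z_r = atanh(-0.383) = -0.403571;  SE = 1/√(n−3) = 1/√45 = 0.149071
z-limits: -0.403571 ± 1.960·0.149071 = -0.403571 ± 0.292179 = [-0.695750, -0.111392]
ρ-limits: (tanh -0.695750, tanh -0.111392) = (-0.602, -0.111)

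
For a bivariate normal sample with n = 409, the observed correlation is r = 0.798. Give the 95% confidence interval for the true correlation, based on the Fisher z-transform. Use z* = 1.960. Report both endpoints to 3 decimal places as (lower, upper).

(0.760, 0.831)

Fisher z: z_r = atanh(r) = ½·ln((1+0.798)/(1−0.798)) = 1.093081
SE(z) = 1/√(n−3) = 1/√406 = 0.049629
95% ⇒ z* = 1.960; margin = 1.960·0.049629 = 0.097273
CI on z-scale: (0.995808, 1.190354)
Back-transform: tanh(0.995808) = 0.759828, tanh(1.190354) = 0.830689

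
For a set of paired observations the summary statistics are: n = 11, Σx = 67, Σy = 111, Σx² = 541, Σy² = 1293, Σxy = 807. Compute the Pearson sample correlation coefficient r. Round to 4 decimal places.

Numerator: nΣxy − (Σx)(Σy) = 11·807 − (67)(111) = 1440
Denominator: √[(nΣx²−(Σx)²)(nΣy²−(Σy)²)]
  nΣx²−(Σx)² = 11·541 − 4489 = 1462;  nΣy²−(Σy)² = 11·1293 − 12321 = 1902
  √(1462·1902) = √2780724 = 1667.5503
r = 1440 / 1667.5503 = 0.8635

0.8635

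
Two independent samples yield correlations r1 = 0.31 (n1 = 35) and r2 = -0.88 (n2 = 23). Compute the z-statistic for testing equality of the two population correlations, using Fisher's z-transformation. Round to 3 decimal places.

Fisher z-transforms: z1 = atanh(0.31) = 0.320545, z2 = atanh(-0.88) = -1.375768; difference d = 1.696313
Var(d) = 1/32 + 1/20 = 0.0312500 + 0.0500000 = 0.0812500
z = d/√Var(d) = 1.696313 / √0.0812500 = 1.696313 / 0.285044 = 5.951

5.951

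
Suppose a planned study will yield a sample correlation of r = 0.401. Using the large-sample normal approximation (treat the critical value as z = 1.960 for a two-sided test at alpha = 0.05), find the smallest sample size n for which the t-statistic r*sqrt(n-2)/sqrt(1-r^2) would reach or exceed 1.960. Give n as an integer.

23

Need r·√(n−2)/√(1−r²) ≥ 1.960
√(n−2) ≥ 1.960·√(1−0.160801) / 0.401 = 1.960·0.916078 / 0.401 = 4.4776
n−2 ≥ 20.0489  ⇒  n ≥ 22.0489
Smallest integer n = 23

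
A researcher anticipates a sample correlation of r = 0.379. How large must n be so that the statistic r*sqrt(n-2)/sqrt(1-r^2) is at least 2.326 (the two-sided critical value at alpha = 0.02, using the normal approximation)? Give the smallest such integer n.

35

r√(n−2)/√(1−r²) ≥ 2.326  ⇔  n−2 ≥ (2.326)²·(1−r²)/r²
(1−r²)/r² = (1−0.143641)/0.143641 = 5.9618
n ≥ 2 + 5.410276·5.9618 = 2 + 32.2550 = 34.2550
⌈34.2550⌉ = 35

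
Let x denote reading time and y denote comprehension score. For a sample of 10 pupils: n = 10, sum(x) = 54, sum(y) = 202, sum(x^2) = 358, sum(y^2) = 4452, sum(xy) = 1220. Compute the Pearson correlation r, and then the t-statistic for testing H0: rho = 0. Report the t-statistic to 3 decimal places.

4.090

Numerator: nΣxy − (Σx)(Σy) = 10·1220 − (54)(202) = 1292
Denominator: √[(nΣx²−(Σx)²)(nΣy²−(Σy)²)]
  nΣx²−(Σx)² = 10·358 − 2916 = 664;  nΣy²−(Σy)² = 10·4452 − 40804 = 3716
  √(664·3716) = √2467424 = 1570.8036
r = 1292 / 1570.8036 = 0.8225
t = r·√(n−2)/√(1−r²) = 0.8225·√8 / √(1−0.676506) = 2.326381 / 0.568765 = 4.090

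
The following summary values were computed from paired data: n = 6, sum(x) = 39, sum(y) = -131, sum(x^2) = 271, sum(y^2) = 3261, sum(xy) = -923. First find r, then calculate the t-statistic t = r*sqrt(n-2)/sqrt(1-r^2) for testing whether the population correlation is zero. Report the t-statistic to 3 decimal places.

-3.279

S_xy = nΣxy − ΣxΣy = 6·(-923) − 39·(-131) = -5538 − (-5109) = -429
S_xx = nΣx² − (Σx)² = 6·271 − 39² = 1626 − 1521 = 105
S_yy = nΣy² − (Σy)² = 6·3261 − (-131)² = 19566 − 17161 = 2405
r = S_xy / √(S_xx·S_yy) = -429 / √(105·2405) = -429 / √252525 = -429 / 502.5187 = -0.8537
t = r·√(n−2)/√(1−r²) = -0.8537·√4 / √(1−0.728804) = -1.707400 / 0.520765 = -3.279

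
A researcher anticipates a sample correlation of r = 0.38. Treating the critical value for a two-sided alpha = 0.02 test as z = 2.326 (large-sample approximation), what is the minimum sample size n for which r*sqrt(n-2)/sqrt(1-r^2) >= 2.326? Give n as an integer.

Need r·√(n−2)/√(1−r²) ≥ 2.326
√(n−2) ≥ 2.326·√(1−0.1444) / 0.38 = 2.326·0.924986 / 0.38 = 5.6619
n−2 ≥ 32.0571  ⇒  n ≥ 34.0571
Smallest integer n = 35

35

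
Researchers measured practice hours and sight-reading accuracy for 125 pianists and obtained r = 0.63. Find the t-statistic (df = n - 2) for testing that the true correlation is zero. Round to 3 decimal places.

8.997

t = r·√(n−2) / √(1−r²) with r = 0.63, n = 125
  = 0.63·√123 / √(1 − 0.3969)
  = 0.63·11.090537 / 0.776595
  = 6.987038 / 0.776595 = 8.997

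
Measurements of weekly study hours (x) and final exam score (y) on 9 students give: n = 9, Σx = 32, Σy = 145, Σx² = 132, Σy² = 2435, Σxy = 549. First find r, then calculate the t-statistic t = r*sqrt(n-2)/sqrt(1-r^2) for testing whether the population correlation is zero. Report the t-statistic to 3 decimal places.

S_xy = nΣxy − ΣxΣy = 9·549 − 32·145 = 4941 − 4640 = 301
S_xx = nΣx² − (Σx)² = 9·132 − 32² = 1188 − 1024 = 164
S_yy = nΣy² − (Σy)² = 9·2435 − 145² = 21915 − 21025 = 890
r = S_xy / √(S_xx·S_yy) = 301 / √(164·890) = 301 / √145960 = 301 / 382.0471 = 0.7879
t = r·√(n−2)/√(1−r²) = 0.7879·√7 / √(1−0.620786) = 2.084587 / 0.615804 = 3.385

3.385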